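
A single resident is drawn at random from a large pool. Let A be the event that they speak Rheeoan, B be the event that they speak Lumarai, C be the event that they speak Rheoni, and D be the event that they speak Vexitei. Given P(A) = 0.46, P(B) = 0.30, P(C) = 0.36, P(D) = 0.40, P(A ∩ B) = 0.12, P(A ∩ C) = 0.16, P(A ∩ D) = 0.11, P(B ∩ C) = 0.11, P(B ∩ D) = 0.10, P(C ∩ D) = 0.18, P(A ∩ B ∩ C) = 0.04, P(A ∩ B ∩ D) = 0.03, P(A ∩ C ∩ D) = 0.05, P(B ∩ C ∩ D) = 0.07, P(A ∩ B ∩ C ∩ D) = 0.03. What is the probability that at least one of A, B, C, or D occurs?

0.90

Inclusion–exclusion gives
P(A ∪ B ∪ C ∪ D) = 0.46 + 0.30 + 0.36 + 0.40 − 0.12 − 0.16 − 0.11 − 0.11 − 0.10 − 0.18 + 0.04 + 0.03 + 0.05 + 0.07 − 0.03 = 0.90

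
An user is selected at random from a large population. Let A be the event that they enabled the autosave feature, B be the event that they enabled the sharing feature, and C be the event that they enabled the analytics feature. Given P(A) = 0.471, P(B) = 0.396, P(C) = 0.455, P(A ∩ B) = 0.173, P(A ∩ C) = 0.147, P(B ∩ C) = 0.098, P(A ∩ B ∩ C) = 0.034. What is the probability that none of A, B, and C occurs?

Using inclusion–exclusion:
P(A ∪ B ∪ C) = 0.471 + 0.396 + 0.455 − 0.173 − 0.147 − 0.098 + 0.034 = 0.938
P(none) = 1 − 0.938 = 0.062

0.062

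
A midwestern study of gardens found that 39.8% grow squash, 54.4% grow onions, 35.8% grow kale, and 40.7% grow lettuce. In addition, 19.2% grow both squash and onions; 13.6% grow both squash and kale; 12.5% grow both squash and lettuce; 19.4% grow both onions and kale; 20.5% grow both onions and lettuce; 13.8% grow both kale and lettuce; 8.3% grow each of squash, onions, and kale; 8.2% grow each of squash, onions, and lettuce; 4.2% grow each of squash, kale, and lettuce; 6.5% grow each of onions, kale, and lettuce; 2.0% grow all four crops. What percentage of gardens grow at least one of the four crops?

Using inclusion–exclusion:
P(at least one) = 39.8 + 54.4 + 35.8 + 40.7 − 19.2 − 13.6 − 12.5 − 19.4 − 20.5 − 13.8 + 8.3 + 8.2 + 4.2 + 6.5 − 2.0 = 96.9%

96.9%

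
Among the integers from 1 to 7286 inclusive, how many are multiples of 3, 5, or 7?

3955

By inclusion–exclusion:
2428 + 1457 + 1040 − 485 − 346 − 208 + 69 = 3955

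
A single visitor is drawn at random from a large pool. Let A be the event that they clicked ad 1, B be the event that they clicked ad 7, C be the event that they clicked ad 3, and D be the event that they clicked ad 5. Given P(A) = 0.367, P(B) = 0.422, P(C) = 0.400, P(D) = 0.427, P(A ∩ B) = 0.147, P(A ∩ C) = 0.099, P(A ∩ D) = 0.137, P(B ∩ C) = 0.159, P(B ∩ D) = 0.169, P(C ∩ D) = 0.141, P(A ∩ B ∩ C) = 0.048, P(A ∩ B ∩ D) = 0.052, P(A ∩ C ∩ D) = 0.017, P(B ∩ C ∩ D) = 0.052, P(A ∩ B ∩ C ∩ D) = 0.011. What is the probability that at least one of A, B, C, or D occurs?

0.922

By inclusion–exclusion:
P(A ∪ B ∪ C ∪ D) = 0.367 + 0.422 + 0.400 + 0.427 − 0.147 − 0.099 − 0.137 − 0.159 − 0.169 − 0.141 + 0.048 + 0.052 + 0.017 + 0.052 − 0.011 = 0.922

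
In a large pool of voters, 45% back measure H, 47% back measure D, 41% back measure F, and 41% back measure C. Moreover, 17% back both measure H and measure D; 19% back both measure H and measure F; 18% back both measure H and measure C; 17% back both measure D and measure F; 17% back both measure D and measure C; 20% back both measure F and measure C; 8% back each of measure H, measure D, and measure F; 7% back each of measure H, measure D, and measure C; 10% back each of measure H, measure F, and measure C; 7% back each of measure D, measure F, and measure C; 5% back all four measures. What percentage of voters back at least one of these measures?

93%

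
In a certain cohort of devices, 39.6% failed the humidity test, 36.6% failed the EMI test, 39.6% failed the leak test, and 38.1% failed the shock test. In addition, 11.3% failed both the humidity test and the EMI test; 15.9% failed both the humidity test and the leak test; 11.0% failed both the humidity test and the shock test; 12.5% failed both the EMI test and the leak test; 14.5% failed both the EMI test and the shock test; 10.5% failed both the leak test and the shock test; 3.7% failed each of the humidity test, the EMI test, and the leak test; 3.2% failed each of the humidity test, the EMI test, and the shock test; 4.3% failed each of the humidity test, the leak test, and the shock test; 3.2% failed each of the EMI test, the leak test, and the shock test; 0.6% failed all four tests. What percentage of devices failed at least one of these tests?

P(≥1) = 39.6 + 36.6 + 39.6 + 38.1 − 11.3 − 15.9 − 11.0 − 12.5 − 14.5 − 10.5 + 3.7 + 3.2 + 4.3 + 3.2 − 0.6 = 92.0%

92.0%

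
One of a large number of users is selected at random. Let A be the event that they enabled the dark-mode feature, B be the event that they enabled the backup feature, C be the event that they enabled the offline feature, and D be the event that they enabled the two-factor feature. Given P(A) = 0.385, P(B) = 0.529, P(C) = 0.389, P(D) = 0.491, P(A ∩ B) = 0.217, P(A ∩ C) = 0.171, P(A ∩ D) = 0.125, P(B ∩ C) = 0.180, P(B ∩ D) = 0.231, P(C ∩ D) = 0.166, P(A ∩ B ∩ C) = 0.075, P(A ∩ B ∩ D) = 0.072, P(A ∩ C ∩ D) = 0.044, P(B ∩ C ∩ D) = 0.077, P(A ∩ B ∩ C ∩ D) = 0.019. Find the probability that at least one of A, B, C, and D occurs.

0.953

Inclusion–exclusion gives
P(A ∪ B ∪ C ∪ D) = 0.385 + 0.529 + 0.389 + 0.491 − 0.217 − 0.171 − 0.125 − 0.180 − 0.231 − 0.166 + 0.075 + 0.072 + 0.044 + 0.077 − 0.019 = 0.953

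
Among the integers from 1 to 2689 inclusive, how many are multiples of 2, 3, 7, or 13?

By inclusion-exclusion,
⌊2689/2⌋ + ⌊2689/3⌋ + ⌊2689/7⌋ + ⌊2689/13⌋ − ⌊2689/6⌋ − ⌊2689/14⌋ − ⌊2689/26⌋ − ⌊2689/21⌋ − ⌊2689/39⌋ − ⌊2689/91⌋ + ⌊2689/42⌋ + ⌊2689/78⌋ + ⌊2689/182⌋ + ⌊2689/273⌋ − ⌊2689/546⌋ = 1344 + 896 + 384 + 206 − 448 − 192 − 103 − 128 − 68 − 29 + 64 + 34 + 14 + 9 − 4 = 1979

1979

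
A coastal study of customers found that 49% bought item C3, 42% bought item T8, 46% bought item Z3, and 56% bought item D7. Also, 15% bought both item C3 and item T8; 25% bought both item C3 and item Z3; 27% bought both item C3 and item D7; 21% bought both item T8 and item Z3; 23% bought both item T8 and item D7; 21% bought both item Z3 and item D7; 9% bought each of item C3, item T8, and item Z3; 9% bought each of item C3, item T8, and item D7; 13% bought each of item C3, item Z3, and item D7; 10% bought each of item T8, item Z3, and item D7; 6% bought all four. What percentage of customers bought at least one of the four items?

96%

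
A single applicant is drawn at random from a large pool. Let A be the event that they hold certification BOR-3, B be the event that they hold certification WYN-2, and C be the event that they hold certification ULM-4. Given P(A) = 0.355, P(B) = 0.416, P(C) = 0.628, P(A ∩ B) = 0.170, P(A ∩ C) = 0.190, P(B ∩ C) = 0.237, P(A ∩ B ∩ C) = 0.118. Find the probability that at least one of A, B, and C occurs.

0.920

P(A ∪ B ∪ C) = 0.355 + 0.416 + 0.628 − 0.170 − 0.190 − 0.237 + 0.118 = 0.920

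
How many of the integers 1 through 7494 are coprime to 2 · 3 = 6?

2498

⌊7494/2⌋ + ⌊7494/3⌋ − ⌊7494/6⌋ = 3747 + 2498 − 1249 = 4996
7494 − 4996 = 2498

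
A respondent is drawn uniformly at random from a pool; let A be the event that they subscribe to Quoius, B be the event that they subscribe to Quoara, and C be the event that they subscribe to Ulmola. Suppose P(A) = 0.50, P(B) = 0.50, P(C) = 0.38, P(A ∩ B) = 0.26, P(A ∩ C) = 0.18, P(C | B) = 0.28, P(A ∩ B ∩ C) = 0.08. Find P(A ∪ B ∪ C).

P(B ∩ C) = P(B)·P(C|B) = 0.50 × 0.28 = 0.14
P(A ∪ B ∪ C) = 0.50 + 0.50 + 0.38 − 0.26 − 0.18 − 0.14 + 0.08 = 0.88

0.88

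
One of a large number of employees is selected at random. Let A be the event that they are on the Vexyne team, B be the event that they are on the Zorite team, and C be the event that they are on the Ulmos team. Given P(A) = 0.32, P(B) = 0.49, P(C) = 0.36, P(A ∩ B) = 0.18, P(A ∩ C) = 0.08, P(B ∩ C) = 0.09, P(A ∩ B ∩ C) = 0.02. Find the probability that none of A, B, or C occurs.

Apply inclusion-exclusion:
P(A ∪ B ∪ C) = 0.32 + 0.49 + 0.36 − 0.18 − 0.08 − 0.09 + 0.02 = 0.84
P(none) = 1 − 0.84 = 0.16

0.16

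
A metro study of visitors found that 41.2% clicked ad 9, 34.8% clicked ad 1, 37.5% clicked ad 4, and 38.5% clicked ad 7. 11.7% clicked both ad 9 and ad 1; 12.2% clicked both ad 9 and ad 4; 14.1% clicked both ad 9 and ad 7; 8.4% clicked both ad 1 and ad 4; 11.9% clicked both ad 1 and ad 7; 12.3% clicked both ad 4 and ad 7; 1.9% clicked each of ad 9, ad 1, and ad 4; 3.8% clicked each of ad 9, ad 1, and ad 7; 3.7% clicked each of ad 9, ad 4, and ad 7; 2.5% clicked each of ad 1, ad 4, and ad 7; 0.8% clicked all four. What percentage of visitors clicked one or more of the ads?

92.5%

P(at least one) = 41.2 + 34.8 + 37.5 + 38.5 − 11.7 − 12.2 − 14.1 − 8.4 − 11.9 − 12.3 + 1.9 + 3.8 + 3.7 + 2.5 − 0.8 = 92.5%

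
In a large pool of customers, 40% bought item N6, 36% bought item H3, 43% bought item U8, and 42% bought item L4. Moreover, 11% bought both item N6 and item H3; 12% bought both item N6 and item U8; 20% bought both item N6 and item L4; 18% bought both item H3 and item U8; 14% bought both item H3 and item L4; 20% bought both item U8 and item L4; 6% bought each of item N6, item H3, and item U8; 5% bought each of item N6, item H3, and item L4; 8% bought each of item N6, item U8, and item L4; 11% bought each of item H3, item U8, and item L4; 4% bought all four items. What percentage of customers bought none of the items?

Inclusion–exclusion gives
P(at least one) = 40 + 36 + 43 + 42 − 11 − 12 − 20 − 18 − 14 − 20 + 6 + 5 + 8 + 11 − 4 = 92%
P(none) = 100% − 92% = 8%

8%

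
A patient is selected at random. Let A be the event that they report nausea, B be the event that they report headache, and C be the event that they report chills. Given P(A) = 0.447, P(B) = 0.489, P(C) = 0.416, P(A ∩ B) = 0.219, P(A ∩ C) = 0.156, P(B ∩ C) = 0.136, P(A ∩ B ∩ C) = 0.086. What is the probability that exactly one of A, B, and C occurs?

By inclusion–exclusion (exactly-one form):
P(exactly one) = 0.447 + 0.489 + 0.416 − 2·0.219 − 2·0.156 − 2·0.136 + 3·0.086 = 0.588

0.588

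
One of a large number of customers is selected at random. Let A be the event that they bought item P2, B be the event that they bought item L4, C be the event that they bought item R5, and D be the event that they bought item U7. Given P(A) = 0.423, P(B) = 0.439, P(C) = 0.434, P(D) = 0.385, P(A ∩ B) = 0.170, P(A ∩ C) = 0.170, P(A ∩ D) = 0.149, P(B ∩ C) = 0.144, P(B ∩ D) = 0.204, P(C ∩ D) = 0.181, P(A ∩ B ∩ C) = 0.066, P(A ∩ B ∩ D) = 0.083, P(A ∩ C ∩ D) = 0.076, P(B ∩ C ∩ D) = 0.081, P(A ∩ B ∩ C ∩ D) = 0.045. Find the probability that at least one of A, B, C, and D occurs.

0.924

Apply inclusion-exclusion:
P(A ∪ B ∪ C ∪ D) = 0.423 + 0.439 + 0.434 + 0.385 − 0.170 − 0.170 − 0.149 − 0.144 − 0.204 − 0.181 + 0.066 + 0.083 + 0.076 + 0.081 − 0.045 = 0.924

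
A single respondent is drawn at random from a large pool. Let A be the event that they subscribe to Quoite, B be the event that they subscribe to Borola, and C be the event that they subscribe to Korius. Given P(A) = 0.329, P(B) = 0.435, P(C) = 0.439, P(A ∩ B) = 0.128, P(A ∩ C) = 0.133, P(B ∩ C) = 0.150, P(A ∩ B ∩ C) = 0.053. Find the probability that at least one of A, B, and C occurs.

0.845

P(A ∪ B ∪ C) = 0.329 + 0.435 + 0.439 − 0.128 − 0.133 − 0.150 + 0.053 = 0.845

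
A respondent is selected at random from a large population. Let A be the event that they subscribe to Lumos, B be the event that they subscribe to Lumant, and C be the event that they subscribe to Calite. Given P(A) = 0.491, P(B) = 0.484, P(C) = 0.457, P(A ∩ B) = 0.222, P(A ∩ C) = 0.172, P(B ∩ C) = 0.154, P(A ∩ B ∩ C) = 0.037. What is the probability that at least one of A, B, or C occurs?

0.921

Apply inclusion-exclusion:
P(A ∪ B ∪ C) = 0.491 + 0.484 + 0.457 − 0.222 − 0.172 − 0.154 + 0.037 = 0.921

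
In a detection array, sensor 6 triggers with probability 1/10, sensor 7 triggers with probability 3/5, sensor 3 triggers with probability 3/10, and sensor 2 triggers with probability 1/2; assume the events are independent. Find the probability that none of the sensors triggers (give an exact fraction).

Independence gives P(none) = ∏(1 − pᵢ).
P(none) = (1 − 1/10) × (1 − 3/5) × (1 − 3/10) × (1 − 1/2) = 9/10 × 2/5 × 7/10 × 1/2 = 63/500

63/500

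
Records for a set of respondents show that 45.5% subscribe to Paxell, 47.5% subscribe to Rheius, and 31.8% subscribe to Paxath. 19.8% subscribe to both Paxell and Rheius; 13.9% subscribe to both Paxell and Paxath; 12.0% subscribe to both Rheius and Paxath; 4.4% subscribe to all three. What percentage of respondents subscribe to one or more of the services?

83.5%

P(at least one) = 45.5 + 47.5 + 31.8 − 19.8 − 13.9 − 12.0 + 4.4 = 83.5%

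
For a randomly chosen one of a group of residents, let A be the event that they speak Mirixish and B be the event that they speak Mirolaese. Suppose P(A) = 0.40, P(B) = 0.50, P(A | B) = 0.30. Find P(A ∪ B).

0.75

P(A ∩ B) = P(B)·P(A|B) = 0.50 × 0.30 = 0.15
By inclusion-exclusion,
P(A ∪ B) = 0.40 + 0.50 − 0.15 = 0.75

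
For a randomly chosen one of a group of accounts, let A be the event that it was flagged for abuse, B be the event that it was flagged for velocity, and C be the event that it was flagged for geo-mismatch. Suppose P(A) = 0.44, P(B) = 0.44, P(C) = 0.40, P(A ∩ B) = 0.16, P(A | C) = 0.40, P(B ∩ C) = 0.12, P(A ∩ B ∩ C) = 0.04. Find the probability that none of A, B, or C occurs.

P(A ∩ C) = P(C)·P(A|C) = 0.40 × 0.40 = 0.16
P(A ∪ B ∪ C) = 0.44 + 0.44 + 0.40 − 0.16 − 0.16 − 0.12 + 0.04 = 0.88
P(none) = 1 − 0.88 = 0.12

0.12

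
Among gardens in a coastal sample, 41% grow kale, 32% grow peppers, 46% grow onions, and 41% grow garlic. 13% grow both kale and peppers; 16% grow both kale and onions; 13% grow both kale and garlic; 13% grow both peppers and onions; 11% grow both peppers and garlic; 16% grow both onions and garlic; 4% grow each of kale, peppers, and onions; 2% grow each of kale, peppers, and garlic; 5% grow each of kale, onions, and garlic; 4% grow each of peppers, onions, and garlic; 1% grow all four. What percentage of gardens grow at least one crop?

By inclusion–exclusion:
P(≥1) = 41 + 32 + 46 + 41 − 13 − 16 − 13 − 13 − 11 − 16 + 4 + 2 + 5 + 4 − 1 = 92%

92%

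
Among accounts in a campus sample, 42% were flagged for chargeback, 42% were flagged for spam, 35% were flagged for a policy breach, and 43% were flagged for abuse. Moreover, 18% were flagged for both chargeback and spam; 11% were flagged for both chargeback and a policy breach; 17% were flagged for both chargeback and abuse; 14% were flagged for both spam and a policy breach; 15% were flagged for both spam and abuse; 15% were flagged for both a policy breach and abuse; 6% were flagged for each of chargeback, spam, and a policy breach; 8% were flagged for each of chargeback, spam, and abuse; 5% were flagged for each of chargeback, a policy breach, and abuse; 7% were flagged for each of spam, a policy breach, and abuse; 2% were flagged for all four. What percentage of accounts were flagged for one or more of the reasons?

96%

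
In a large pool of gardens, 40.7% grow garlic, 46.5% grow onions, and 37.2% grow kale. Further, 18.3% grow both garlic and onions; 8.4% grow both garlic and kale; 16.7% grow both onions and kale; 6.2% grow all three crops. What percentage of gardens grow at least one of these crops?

87.2%

P(union) = 40.7 + 46.5 + 37.2 − 18.3 − 8.4 − 16.7 + 6.2 = 87.2%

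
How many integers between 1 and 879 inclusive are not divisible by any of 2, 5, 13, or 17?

306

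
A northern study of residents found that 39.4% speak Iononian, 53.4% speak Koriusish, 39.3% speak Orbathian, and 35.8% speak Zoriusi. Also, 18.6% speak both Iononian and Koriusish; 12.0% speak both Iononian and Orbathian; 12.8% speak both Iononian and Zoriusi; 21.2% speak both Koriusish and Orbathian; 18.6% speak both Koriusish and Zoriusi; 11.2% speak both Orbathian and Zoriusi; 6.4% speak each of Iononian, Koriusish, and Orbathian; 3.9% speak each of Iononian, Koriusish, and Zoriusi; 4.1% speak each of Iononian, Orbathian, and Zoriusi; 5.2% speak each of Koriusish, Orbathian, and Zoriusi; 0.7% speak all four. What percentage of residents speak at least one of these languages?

Inclusion–exclusion gives
P(at least one) = 39.4 + 53.4 + 39.3 + 35.8 − 18.6 − 12.0 − 12.8 − 21.2 − 18.6 − 11.2 + 6.4 + 3.9 + 4.1 + 5.2 − 0.7 = 92.4%

92.4%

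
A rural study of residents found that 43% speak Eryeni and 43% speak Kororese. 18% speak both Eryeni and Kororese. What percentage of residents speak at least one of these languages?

68%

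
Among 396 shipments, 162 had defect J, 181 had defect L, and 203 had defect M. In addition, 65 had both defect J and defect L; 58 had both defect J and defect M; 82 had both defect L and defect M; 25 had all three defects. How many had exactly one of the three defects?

By inclusion–exclusion (exactly-one form):
|exactly one| = 162 + 181 + 203 − 2·65 − 2·58 − 2·82 + 3·25 = 211

211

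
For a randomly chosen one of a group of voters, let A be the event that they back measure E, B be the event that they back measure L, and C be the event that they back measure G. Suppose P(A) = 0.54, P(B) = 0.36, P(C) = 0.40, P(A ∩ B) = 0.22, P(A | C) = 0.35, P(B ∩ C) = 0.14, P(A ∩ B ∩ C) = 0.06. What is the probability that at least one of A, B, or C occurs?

0.86

P(A ∩ C) = P(C)·P(A|C) = 0.40 × 0.35 = 0.14
P(A ∪ B ∪ C) = 0.54 + 0.36 + 0.40 − 0.22 − 0.14 − 0.14 + 0.06 = 0.86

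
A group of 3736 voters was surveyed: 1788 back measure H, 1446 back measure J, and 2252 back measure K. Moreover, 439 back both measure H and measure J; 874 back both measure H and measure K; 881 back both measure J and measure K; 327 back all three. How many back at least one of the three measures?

3619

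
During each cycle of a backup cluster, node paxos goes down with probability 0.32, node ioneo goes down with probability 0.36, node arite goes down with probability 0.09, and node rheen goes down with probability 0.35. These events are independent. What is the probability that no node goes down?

0.2574208

P(none) = (1 − 0.32) × (1 − 0.36) × (1 − 0.09) × (1 − 0.35) = 0.68 × 0.64 × 0.91 × 0.65 = 0.2574208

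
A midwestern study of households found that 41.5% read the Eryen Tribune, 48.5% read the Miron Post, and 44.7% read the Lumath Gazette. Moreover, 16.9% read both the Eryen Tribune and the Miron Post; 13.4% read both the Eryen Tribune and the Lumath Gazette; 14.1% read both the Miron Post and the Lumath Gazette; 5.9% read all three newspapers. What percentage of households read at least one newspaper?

96.2%

Inclusion–exclusion gives
P(union) = 41.5 + 48.5 + 44.7 − 16.9 − 13.4 − 14.1 + 5.9 = 96.2%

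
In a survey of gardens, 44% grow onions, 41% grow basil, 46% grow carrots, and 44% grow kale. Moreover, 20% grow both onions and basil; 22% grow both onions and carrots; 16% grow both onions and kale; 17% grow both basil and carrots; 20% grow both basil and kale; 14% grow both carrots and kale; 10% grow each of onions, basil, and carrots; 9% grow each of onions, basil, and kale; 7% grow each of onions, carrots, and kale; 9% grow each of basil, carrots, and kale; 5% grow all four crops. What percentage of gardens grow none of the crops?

4%

P(union) = 44 + 41 + 46 + 44 − 20 − 22 − 16 − 17 − 20 − 14 + 10 + 9 + 7 + 9 − 5 = 96%
P(none) = 100% − 96% = 4%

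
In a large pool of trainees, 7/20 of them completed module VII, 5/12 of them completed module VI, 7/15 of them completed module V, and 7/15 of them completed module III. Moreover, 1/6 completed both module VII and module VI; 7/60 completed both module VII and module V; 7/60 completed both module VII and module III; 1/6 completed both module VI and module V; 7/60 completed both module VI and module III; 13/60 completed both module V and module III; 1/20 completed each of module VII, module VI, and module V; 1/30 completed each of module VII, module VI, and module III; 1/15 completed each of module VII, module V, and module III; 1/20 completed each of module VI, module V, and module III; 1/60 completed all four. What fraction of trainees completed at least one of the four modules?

59/60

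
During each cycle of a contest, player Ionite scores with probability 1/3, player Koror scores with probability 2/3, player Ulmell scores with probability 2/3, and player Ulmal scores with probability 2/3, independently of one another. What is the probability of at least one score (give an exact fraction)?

79/81

Since the events are independent, P(none) is the product of the individual non-occurrence probabilities.
P(none) = (1 − 1/3) × (1 − 2/3) × (1 − 2/3) × (1 − 2/3) = 2/3 × 1/3 × 1/3 × 1/3 = 2/81
P(at least one) = 1 − 2/81 = 79/81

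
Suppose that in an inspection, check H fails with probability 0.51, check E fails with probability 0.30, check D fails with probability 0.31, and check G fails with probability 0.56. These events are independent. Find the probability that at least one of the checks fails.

0.8958652

P(none) = (1 − 0.51) × (1 − 0.30) × (1 − 0.31) × (1 − 0.56) = 0.49 × 0.70 × 0.69 × 0.44 = 0.1041348
P(at least one) = 1 − 0.1041348 = 0.8958652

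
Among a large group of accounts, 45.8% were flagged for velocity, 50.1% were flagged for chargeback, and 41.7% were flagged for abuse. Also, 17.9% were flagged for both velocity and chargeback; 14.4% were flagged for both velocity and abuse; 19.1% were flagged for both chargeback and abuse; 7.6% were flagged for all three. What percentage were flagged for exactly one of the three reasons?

Using the inclusion–exclusion count for exactly one event:
P(exactly one) = 45.8 + 50.1 + 41.7 − 2·17.9 − 2·14.4 − 2·19.1 + 3·7.6 = 57.6%

57.6%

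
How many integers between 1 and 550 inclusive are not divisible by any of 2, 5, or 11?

200

Inclusion–exclusion gives
275 + 110 + 50 − 55 − 25 − 10 + 5 = 350
550 − 350 = 200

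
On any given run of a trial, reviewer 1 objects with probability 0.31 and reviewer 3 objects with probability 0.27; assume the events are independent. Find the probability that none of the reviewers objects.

0.5037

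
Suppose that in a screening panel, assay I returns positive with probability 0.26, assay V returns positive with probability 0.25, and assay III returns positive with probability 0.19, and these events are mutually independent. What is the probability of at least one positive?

0.55045

Independence gives P(none) = ∏(1 − pᵢ).
P(none) = (1 − 0.26) × (1 − 0.25) × (1 − 0.19) = 0.74 × 0.75 × 0.81 = 0.44955
P(at least one) = 1 − 0.44955 = 0.55045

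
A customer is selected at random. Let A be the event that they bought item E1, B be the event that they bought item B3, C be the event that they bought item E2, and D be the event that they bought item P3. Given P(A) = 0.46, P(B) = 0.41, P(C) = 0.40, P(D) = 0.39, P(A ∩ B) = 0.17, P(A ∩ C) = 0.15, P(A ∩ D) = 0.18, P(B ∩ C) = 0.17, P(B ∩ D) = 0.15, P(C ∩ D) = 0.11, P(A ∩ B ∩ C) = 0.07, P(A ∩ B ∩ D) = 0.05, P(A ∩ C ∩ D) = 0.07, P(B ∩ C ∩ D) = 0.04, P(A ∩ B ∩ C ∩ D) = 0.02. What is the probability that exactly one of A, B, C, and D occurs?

Using the inclusion–exclusion count for exactly one event:
P(exactly one) = 0.46 + 0.41 + 0.40 + 0.39 − 2·0.17 − 2·0.15 − 2·0.18 − 2·0.17 − 2·0.15 − 2·0.11 + 3·0.07 + 3·0.05 + 3·0.07 + 3·0.04 − 4·0.02 = 0.41

0.41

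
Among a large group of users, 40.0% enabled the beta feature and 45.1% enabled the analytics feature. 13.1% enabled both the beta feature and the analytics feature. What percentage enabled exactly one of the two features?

By inclusion–exclusion (exactly-one form):
P(exactly one) = 40.0 + 45.1 − 2·13.1 = 58.9%

58.9%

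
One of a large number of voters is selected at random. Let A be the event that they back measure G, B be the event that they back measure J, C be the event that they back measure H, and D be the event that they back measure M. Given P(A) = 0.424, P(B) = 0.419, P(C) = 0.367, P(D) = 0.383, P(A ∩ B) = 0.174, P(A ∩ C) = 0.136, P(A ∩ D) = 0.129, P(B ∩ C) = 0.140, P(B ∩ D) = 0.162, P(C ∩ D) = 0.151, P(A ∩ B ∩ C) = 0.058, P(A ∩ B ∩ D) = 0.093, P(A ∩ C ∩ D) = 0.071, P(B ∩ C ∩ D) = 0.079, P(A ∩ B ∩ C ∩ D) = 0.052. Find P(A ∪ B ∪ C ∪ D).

0.950

Apply inclusion-exclusion:
P(A ∪ B ∪ C ∪ D) = 0.424 + 0.419 + 0.367 + 0.383 − 0.174 − 0.136 − 0.129 − 0.140 − 0.162 − 0.151 + 0.058 + 0.093 + 0.071 + 0.079 − 0.052 = 0.950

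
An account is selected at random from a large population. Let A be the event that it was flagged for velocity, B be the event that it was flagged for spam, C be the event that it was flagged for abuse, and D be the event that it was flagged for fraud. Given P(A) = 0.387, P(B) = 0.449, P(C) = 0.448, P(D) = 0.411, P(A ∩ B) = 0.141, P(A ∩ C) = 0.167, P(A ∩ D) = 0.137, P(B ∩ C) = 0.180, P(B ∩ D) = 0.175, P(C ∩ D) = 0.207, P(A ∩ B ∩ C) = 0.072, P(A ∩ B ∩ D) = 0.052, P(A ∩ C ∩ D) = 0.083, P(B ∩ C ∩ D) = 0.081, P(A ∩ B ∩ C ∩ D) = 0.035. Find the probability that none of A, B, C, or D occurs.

0.059

By inclusion–exclusion:
P(A ∪ B ∪ C ∪ D) = 0.387 + 0.449 + 0.448 + 0.411 − 0.141 − 0.167 − 0.137 − 0.180 − 0.175 − 0.207 + 0.072 + 0.052 + 0.083 + 0.081 − 0.035 = 0.941
P(none) = 1 − 0.941 = 0.059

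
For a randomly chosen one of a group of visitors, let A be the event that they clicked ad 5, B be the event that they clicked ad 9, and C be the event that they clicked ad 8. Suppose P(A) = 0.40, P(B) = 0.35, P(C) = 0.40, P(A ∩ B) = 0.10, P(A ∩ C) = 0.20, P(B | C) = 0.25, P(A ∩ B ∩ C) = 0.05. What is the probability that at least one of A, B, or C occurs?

P(B ∩ C) = P(C)·P(B|C) = 0.40 × 0.25 = 0.10
Inclusion–exclusion gives
P(A ∪ B ∪ C) = 0.40 + 0.35 + 0.40 − 0.10 − 0.20 − 0.10 + 0.05 = 0.80

0.80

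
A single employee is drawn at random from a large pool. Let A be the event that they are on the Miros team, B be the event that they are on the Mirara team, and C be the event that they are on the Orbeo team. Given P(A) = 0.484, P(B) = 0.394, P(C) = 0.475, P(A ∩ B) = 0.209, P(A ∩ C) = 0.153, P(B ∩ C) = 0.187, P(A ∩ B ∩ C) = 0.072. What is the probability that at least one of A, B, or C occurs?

0.876

By inclusion-exclusion,
P(A ∪ B ∪ C) = 0.484 + 0.394 + 0.475 − 0.209 − 0.153 − 0.187 + 0.072 = 0.876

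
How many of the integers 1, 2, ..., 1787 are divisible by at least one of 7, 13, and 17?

456

Using inclusion–exclusion:
⌊1787/7⌋ + ⌊1787/13⌋ + ⌊1787/17⌋ − ⌊1787/91⌋ − ⌊1787/119⌋ − ⌊1787/221⌋ + ⌊1787/1547⌋ = 255 + 137 + 105 − 19 − 15 − 8 + 1 = 456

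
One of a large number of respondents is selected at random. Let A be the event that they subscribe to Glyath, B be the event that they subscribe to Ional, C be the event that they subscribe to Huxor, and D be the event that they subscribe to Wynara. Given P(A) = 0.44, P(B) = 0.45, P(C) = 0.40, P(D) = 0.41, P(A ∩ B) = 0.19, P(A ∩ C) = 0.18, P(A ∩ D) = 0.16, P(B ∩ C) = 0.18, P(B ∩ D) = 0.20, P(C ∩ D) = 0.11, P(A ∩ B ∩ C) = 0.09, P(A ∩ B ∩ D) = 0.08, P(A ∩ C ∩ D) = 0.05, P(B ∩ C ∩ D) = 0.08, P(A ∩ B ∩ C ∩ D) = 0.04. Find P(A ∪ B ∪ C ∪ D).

0.94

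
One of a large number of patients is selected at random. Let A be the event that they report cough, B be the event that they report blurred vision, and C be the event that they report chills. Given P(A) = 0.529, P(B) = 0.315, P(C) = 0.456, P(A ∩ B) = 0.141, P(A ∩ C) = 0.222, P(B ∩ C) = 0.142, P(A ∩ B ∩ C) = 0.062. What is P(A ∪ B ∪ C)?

By inclusion-exclusion,
P(A ∪ B ∪ C) = 0.529 + 0.315 + 0.456 − 0.141 − 0.222 − 0.142 + 0.062 = 0.857

0.857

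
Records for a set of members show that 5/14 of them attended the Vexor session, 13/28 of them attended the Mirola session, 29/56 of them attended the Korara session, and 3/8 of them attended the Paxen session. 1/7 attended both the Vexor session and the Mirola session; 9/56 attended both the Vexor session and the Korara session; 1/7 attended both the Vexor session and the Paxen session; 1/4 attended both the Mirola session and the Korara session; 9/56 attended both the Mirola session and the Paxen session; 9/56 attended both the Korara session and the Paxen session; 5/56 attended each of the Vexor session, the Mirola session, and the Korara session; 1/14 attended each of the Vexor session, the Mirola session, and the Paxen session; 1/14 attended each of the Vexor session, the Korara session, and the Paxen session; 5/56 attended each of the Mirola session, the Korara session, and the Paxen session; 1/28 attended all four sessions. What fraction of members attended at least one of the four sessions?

55/56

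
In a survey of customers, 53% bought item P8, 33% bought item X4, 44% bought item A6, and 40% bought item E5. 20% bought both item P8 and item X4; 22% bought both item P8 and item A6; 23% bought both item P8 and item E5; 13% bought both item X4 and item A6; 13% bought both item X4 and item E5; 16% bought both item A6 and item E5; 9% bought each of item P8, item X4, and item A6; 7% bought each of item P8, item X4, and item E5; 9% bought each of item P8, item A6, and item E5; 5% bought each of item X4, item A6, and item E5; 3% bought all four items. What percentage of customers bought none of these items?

10%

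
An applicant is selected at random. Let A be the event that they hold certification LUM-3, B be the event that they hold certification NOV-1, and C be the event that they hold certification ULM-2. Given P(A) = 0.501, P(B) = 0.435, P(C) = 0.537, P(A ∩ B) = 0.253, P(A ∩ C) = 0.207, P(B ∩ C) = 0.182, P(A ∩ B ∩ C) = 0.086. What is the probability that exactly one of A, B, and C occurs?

P(exactly one) = 0.501 + 0.435 + 0.537 − 2·0.253 − 2·0.207 − 2·0.182 + 3·0.086 = 0.447

0.447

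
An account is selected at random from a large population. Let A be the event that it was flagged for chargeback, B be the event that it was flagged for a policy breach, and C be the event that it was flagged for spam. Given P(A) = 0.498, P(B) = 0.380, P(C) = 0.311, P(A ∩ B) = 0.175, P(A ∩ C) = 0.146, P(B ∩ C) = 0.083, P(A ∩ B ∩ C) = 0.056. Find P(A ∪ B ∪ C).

P(A ∪ B ∪ C) = 0.498 + 0.380 + 0.311 − 0.175 − 0.146 − 0.083 + 0.056 = 0.841

0.841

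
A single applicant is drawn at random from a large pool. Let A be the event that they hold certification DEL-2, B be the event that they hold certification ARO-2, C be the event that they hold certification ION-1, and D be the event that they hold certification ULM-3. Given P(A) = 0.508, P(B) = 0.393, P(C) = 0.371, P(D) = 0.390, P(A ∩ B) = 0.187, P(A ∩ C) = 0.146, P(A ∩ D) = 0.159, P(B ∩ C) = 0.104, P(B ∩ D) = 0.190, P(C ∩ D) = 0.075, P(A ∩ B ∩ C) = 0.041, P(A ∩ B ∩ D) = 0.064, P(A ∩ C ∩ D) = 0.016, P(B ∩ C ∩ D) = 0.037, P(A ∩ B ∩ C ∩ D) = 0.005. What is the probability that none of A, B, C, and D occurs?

0.046

By inclusion–exclusion:
P(A ∪ B ∪ C ∪ D) = 0.508 + 0.393 + 0.371 + 0.390 − 0.187 − 0.146 − 0.159 − 0.104 − 0.190 − 0.075 + 0.041 + 0.064 + 0.016 + 0.037 − 0.005 = 0.954
P(none) = 1 − 0.954 = 0.046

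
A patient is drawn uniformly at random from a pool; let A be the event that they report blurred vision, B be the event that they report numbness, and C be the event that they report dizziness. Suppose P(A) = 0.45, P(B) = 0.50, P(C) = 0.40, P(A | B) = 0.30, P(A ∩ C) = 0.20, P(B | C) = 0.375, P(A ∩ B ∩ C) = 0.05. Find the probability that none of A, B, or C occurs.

0.10

P(A ∩ B) = P(B)·P(A|B) = 0.50 × 0.30 = 0.15
P(B ∩ C) = P(C)·P(B|C) = 0.40 × 0.375 = 0.15
By inclusion–exclusion:
P(A ∪ B ∪ C) = 0.45 + 0.50 + 0.40 − 0.15 − 0.20 − 0.15 + 0.05 = 0.90
P(none) = 1 − 0.90 = 0.10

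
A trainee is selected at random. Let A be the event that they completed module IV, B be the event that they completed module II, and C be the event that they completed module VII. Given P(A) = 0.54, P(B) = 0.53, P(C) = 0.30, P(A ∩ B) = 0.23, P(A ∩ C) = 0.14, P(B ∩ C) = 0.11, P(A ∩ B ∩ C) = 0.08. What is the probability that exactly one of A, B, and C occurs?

0.65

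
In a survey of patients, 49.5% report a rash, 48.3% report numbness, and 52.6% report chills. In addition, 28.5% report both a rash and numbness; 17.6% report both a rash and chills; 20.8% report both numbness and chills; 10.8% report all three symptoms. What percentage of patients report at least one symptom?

P(union) = 49.5 + 48.3 + 52.6 − 28.5 − 17.6 − 20.8 + 10.8 = 94.3%

94.3%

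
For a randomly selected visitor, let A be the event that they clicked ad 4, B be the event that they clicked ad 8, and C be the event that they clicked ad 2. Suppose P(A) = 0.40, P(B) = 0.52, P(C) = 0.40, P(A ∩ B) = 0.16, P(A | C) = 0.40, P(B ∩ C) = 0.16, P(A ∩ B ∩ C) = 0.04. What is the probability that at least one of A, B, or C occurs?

0.88

P(A ∩ C) = P(C)·P(A|C) = 0.40 × 0.40 = 0.16
Apply inclusion-exclusion:
P(A ∪ B ∪ C) = 0.40 + 0.52 + 0.40 − 0.16 − 0.16 − 0.16 + 0.04 = 0.88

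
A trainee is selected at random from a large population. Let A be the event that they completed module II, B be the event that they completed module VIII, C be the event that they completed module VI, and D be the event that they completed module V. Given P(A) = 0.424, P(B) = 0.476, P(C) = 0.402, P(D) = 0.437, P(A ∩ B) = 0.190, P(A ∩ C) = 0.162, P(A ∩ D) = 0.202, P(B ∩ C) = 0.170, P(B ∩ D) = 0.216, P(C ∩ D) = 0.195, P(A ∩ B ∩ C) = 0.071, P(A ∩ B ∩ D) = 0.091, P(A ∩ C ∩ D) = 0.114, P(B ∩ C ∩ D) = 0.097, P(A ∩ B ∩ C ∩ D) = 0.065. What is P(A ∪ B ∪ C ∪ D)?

P(A ∪ B ∪ C ∪ D) = 0.424 + 0.476 + 0.402 + 0.437 − 0.190 − 0.162 − 0.202 − 0.170 − 0.216 − 0.195 + 0.071 + 0.091 + 0.114 + 0.097 − 0.065 = 0.912

0.912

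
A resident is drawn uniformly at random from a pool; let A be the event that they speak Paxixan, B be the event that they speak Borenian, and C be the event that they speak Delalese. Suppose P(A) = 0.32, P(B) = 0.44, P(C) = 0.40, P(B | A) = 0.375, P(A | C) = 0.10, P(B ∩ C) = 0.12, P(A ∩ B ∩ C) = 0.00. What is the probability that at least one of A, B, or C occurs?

P(A ∩ B) = P(A)·P(B|A) = 0.32 × 0.375 = 0.12
P(A ∩ C) = P(C)·P(A|C) = 0.40 × 0.10 = 0.04
By inclusion–exclusion:
P(A ∪ B ∪ C) = 0.32 + 0.44 + 0.40 − 0.12 − 0.04 − 0.12 + 0.00 = 0.88

0.88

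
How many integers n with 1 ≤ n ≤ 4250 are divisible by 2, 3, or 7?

3036

2125 + 1416 + 607 − 708 − 303 − 202 + 101 = 3036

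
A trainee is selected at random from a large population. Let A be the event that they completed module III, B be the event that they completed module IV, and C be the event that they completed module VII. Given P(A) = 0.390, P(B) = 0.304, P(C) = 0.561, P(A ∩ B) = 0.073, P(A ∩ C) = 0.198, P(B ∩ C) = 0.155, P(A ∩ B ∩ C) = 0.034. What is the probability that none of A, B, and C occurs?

0.137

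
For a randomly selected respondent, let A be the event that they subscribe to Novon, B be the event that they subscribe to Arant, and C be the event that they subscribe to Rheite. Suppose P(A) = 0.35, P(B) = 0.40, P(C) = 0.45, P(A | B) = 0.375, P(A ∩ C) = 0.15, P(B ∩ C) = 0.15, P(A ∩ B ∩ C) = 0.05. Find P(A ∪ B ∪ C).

0.80

P(A ∩ B) = P(B)·P(A|B) = 0.40 × 0.375 = 0.15
P(A ∪ B ∪ C) = 0.35 + 0.40 + 0.45 − 0.15 − 0.15 − 0.15 + 0.05 = 0.80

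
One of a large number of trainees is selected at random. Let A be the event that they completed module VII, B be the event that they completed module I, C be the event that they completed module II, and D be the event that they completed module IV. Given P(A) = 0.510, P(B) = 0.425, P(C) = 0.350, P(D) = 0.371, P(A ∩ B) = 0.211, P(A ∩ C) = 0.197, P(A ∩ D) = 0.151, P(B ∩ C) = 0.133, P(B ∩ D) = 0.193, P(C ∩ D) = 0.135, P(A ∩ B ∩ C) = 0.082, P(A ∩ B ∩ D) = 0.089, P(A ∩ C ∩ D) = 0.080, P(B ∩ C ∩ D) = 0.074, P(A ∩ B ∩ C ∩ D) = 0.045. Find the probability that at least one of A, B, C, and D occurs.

0.916

P(A ∪ B ∪ C ∪ D) = 0.510 + 0.425 + 0.350 + 0.371 − 0.211 − 0.197 − 0.151 − 0.133 − 0.193 − 0.135 + 0.082 + 0.089 + 0.080 + 0.074 − 0.045 = 0.916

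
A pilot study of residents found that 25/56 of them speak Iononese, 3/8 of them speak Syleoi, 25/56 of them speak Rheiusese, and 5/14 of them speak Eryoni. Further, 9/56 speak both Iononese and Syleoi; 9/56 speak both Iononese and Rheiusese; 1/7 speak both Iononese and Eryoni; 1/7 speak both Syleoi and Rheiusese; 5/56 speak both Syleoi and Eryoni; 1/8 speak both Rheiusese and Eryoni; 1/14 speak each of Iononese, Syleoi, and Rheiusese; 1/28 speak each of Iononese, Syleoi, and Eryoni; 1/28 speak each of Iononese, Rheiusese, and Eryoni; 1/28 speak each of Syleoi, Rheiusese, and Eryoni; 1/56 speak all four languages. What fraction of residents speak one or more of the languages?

P(at least one) = 25/56 + 3/8 + 25/56 + 5/14 − 9/56 − 9/56 − 1/7 − 1/7 − 5/56 − 1/8 + 1/14 + 1/28 + 1/28 + 1/28 − 1/56 = 27/28

27/28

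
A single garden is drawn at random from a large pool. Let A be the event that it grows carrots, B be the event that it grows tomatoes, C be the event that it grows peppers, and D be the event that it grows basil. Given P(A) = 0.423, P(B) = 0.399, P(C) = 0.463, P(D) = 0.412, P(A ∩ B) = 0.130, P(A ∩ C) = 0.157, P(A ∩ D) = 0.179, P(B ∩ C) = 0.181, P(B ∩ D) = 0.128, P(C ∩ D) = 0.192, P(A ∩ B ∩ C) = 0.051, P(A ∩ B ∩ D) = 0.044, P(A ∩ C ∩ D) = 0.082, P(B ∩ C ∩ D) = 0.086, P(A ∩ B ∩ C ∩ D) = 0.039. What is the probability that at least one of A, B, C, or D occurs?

By inclusion–exclusion:
P(A ∪ B ∪ C ∪ D) = 0.423 + 0.399 + 0.463 + 0.412 − 0.130 − 0.157 − 0.179 − 0.181 − 0.128 − 0.192 + 0.051 + 0.044 + 0.082 + 0.086 − 0.039 = 0.954

0.954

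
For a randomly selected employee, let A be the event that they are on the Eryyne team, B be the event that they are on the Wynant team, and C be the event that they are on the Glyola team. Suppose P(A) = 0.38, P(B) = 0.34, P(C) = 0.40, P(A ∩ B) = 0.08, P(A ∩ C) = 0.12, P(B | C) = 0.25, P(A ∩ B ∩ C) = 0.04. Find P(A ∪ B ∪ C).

P(B ∩ C) = P(C)·P(B|C) = 0.40 × 0.25 = 0.10
P(A ∪ B ∪ C) = 0.38 + 0.34 + 0.40 − 0.08 − 0.12 − 0.10 + 0.04 = 0.86

0.86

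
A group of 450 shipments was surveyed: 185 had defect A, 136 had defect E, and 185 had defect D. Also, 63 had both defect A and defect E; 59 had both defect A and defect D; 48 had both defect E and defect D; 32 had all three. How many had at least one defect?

|union| = 185 + 136 + 185 − 63 − 59 − 48 + 32 = 368

368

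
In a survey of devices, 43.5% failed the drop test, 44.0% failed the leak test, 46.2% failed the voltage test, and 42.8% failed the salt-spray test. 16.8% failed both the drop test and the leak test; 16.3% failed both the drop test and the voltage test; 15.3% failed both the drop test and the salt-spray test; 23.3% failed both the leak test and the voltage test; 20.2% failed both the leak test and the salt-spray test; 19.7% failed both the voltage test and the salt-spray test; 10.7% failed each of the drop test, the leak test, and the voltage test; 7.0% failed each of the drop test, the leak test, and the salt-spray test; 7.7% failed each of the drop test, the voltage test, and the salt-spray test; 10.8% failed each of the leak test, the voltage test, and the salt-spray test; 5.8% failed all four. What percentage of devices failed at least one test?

P(union) = 43.5 + 44.0 + 46.2 + 42.8 − 16.8 − 16.3 − 15.3 − 23.3 − 20.2 − 19.7 + 10.7 + 7.0 + 7.7 + 10.8 − 5.8 = 95.3%

95.3%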